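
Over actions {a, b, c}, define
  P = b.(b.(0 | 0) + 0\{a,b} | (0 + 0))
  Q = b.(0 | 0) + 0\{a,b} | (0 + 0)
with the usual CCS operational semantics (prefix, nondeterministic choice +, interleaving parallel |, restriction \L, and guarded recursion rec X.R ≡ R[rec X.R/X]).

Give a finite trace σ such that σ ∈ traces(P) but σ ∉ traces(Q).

Reachable graph of P (3 states):
  s0 = b.(b.(0 | 0) + 0\{a,b} | (0 + 0)) ⊢ --b--▸ s1
  s1 = b.(0 | 0) + 0\{a,b} | (0 + 0) ⊢ --b--▸ s2
  s2 = 0 | 0 ⊢ deadlocked
Reachable graph of Q (2 states):
  t0 = b.(0 | 0) + 0\{a,b} | (0 + 0) ⊢ --b--▸ t1
  t1 = 0 | 0 ⊢ deadlocked
Executing bb from P (initial set {s0}):
  step 1 (b): {s1}
  step 2 (b): {s2}
  P completes σ.
Executing bb from Q (initial set {t0}):
  step 1 (b): {t1}
  step 2 (b): no successor for Q

bb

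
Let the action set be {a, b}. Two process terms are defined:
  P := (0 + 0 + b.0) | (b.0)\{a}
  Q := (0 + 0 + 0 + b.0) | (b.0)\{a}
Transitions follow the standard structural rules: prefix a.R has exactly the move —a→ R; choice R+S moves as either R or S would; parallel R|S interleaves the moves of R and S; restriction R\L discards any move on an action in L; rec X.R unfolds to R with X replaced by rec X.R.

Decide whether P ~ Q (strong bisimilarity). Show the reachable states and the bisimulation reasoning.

bisimilar

Reachable graph of P (4 states):
  p0 = (0 + 0 + b.0) | (b.0)\{a} :: --b--▸ p1, --b--▸ p2
  p1 = (0 + 0 + b.0) | 0\{a} :: --b--▸ p3
  p2 = 0 | (b.0)\{a} :: --b--▸ p3
  p3 = 0 | 0\{a} :: ∅
Reachable graph of Q (4 states):
  q0 = (0 + 0 + 0 + b.0) | (b.0)\{a} :: --b--▸ q1, --b--▸ q2
  q1 = (0 + 0 + 0 + b.0) | 0\{a} :: --b--▸ q3
  q2 = 0 | (b.0)\{a} :: --b--▸ q3
  q3 = 0 | 0\{a} :: ∅
Bisimilarity quotient blocks:
  B0 = {p0, q0}
  B1 = {p1, p2, q1, q2}
  B2 = {p3, q3}
p0 ∈ B0, q0 ∈ B0 → same block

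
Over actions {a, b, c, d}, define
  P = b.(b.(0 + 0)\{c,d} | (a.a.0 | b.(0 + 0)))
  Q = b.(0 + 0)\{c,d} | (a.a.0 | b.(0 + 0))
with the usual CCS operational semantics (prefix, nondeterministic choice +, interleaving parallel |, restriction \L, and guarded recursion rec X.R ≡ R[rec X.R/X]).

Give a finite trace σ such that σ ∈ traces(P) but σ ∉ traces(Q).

bbb

P's transition system — 13 states:
  s0 = b.(b.(0 + 0)\{c,d} | (a.a.0 | b.(0 + 0))) :: --b--▸ s1
  s1 = b.(0 + 0)\{c,d} | (a.a.0 | b.(0 + 0)) :: --a--▸ s2, --b--▸ s3, --b--▸ s4
  s2 = b.(0 + 0)\{c,d} | (a.0 | b.(0 + 0)) :: --a--▸ s5, --b--▸ s6, --b--▸ s7
  s3 = (0 + 0)\{c,d} | (a.a.0 | b.(0 + 0)) :: --a--▸ s6, --b--▸ s8
  s4 = b.(0 + 0)\{c,d} | (a.a.0 | (0 + 0)) :: --a--▸ s7, --b--▸ s8
  s5 = b.(0 + 0)\{c,d} | (0 | b.(0 + 0)) :: --b--▸ s10, --b--▸ s9
  s6 = (0 + 0)\{c,d} | (a.0 | b.(0 + 0)) :: --a--▸ s9, --b--▸ s11
  s7 = b.(0 + 0)\{c,d} | (a.0 | (0 + 0)) :: --a--▸ s10, --b--▸ s11
  s8 = (0 + 0)\{c,d} | (a.a.0 | (0 + 0)) :: --a--▸ s11
  s9 = (0 + 0)\{c,d} | (0 | b.(0 + 0)) :: --b--▸ s12
  s10 = b.(0 + 0)\{c,d} | (0 | (0 + 0)) :: --b--▸ s12
  s11 = (0 + 0)\{c,d} | (a.0 | (0 + 0)) :: --a--▸ s12
  s12 = (0 + 0)\{c,d} | (0 | (0 + 0)) :: ·
Q's transition system — 12 states:
  t0 = b.(0 + 0)\{c,d} | (a.a.0 | b.(0 + 0)) :: --a--▸ t1, --b--▸ t2, --b--▸ t3
  t1 = b.(0 + 0)\{c,d} | (a.0 | b.(0 + 0)) :: --a--▸ t4, --b--▸ t5, --b--▸ t6
  t2 = (0 + 0)\{c,d} | (a.a.0 | b.(0 + 0)) :: --a--▸ t5, --b--▸ t7
  t3 = b.(0 + 0)\{c,d} | (a.a.0 | (0 + 0)) :: --a--▸ t6, --b--▸ t7
  t4 = b.(0 + 0)\{c,d} | (0 | b.(0 + 0)) :: --b--▸ t8, --b--▸ t9
  t5 = (0 + 0)\{c,d} | (a.0 | b.(0 + 0)) :: --a--▸ t8, --b--▸ t10
  t6 = b.(0 + 0)\{c,d} | (a.0 | (0 + 0)) :: --a--▸ t9, --b--▸ t10
  t7 = (0 + 0)\{c,d} | (a.a.0 | (0 + 0)) :: --a--▸ t10
  t8 = (0 + 0)\{c,d} | (0 | b.(0 + 0)) :: --b--▸ t11
  t9 = b.(0 + 0)\{c,d} | (0 | (0 + 0)) :: --b--▸ t11
  t10 = (0 + 0)\{c,d} | (a.0 | (0 + 0)) :: --a--▸ t11
  t11 = (0 + 0)\{c,d} | (0 | (0 + 0)) :: ·
Trace ⟨bbb⟩ through P, begin at {s0}:
  after b @ step 1: {s1}
  after b @ step 2: {s3, s4}
  after b @ step 3: {s8}
  — P admits the full trace.
Trace ⟨bbb⟩ through Q, begin at {t0}:
  after b @ step 1: {t2, t3}
  after b @ step 2: {t7}
  after b @ step 3: no successor for Q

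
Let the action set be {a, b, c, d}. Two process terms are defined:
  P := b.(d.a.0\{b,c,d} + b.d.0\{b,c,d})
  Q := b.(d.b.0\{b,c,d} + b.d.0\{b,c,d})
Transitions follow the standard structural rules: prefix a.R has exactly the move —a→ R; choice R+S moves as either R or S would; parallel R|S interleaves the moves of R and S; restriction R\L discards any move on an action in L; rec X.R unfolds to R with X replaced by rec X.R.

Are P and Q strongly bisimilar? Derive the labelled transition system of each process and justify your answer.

NO

LTS(P): 5 reachable states
  s0 = b.(d.a.0\{b,c,d} + b.d.0\{b,c,d}) | --b--▸ s1
  s1 = d.a.0\{b,c,d} + b.d.0\{b,c,d} | --b--▸ s2, --d--▸ s3
  s2 = d.0\{b,c,d} | --d--▸ s4
  s3 = a.0\{b,c,d} | --a--▸ s4
  s4 = 0\{b,c,d} | stopped
LTS(Q): 5 reachable states
  t0 = b.(d.b.0\{b,c,d} + b.d.0\{b,c,d}) | --b--▸ t1
  t1 = d.b.0\{b,c,d} + b.d.0\{b,c,d} | --b--▸ t2, --d--▸ t3
  t2 = d.0\{b,c,d} | --d--▸ t4
  t3 = b.0\{b,c,d} | --b--▸ t4
  t4 = 0\{b,c,d} | stopped
Coarsest stable partition (strong bisimilarity classes):
  B0 = {s0}
  B1 = {s1}
  B2 = {s2, t2}
  B3 = {s4, t4}
  B4 = {s3}
  B5 = {t0}
  B6 = {t1}
  B7 = {t3}
s0 ∈ B0, t0 ∈ B5 → different blocks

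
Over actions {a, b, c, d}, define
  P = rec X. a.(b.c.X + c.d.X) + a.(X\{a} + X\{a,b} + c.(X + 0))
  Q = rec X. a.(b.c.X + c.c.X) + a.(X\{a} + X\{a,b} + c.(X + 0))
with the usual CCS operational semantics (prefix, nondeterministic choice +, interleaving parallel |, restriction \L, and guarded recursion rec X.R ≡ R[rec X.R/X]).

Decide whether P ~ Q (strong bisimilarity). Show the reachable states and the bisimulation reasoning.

Reachable graph of P (6 states):
  u0 = rec X. a.(b.c.X + c.d.X) + a.(X\{a} + X\{a,b} + c.(X + 0)) :: -a-> u1, -a-> u2
  u1 = (rec X. a.(b.c.X + c.d.X) + a.(X\{a} + X\{a,b} + c.(X + 0)))\{a} + (rec X. a.(b.c.X + c.d.X) + a.(X\{a} + X\{a,b} + c.(X + 0)))\{a,b} + c.((rec X. a.(b.c.X + c.d.X) + a.(X\{a} + X\{a,b} + c.(X + 0))) + 0) :: -c-> u3
  u2 = b.c.(rec X. a.(b.c.X + c.d.X) + a.(X\{a} + X\{a,b} + c.(X + 0))) + c.d.(rec X. a.(b.c.X + c.d.X) + a.(X\{a} + X\{a,b} + c.(X + 0))) :: -b-> u4, -c-> u5
  u3 = (rec X. a.(b.c.X + c.d.X) + a.(X\{a} + X\{a,b} + c.(X + 0))) + 0 :: -a-> u1, -a-> u2
  u4 = c.(rec X. a.(b.c.X + c.d.X) + a.(X\{a} + X\{a,b} + c.(X + 0))) :: -c-> u0
  u5 = d.(rec X. a.(b.c.X + c.d.X) + a.(X\{a} + X\{a,b} + c.(X + 0))) :: -d-> u0
Reachable graph of Q (5 states):
  v0 = rec X. a.(b.c.X + c.c.X) + a.(X\{a} + X\{a,b} + c.(X + 0)) :: -a-> v1, -a-> v2
  v1 = (rec X. a.(b.c.X + c.c.X) + a.(X\{a} + X\{a,b} + c.(X + 0)))\{a} + (rec X. a.(b.c.X + c.c.X) + a.(X\{a} + X\{a,b} + c.(X + 0)))\{a,b} + c.((rec X. a.(b.c.X + c.c.X) + a.(X\{a} + X\{a,b} + c.(X + 0))) + 0) :: -c-> v3
  v2 = b.c.(rec X. a.(b.c.X + c.c.X) + a.(X\{a} + X\{a,b} + c.(X + 0))) + c.c.(rec X. a.(b.c.X + c.c.X) + a.(X\{a} + X\{a,b} + c.(X + 0))) :: -b-> v4, -c-> v4
  v3 = (rec X. a.(b.c.X + c.c.X) + a.(X\{a} + X\{a,b} + c.(X + 0))) + 0 :: -a-> v1, -a-> v2
  v4 = c.(rec X. a.(b.c.X + c.c.X) + a.(X\{a} + X\{a,b} + c.(X + 0))) :: -c-> v0
Partition-refinement fixed point:
  B0 = {u0, u3}
  B1 = {u2}
  B2 = {u5}
  B3 = {u1, u4}
  B4 = {v0, v3}
  B5 = {v1, v4}
  B6 = {v2}
u0 ∈ B0, v0 ∈ B4 → different blocks

NO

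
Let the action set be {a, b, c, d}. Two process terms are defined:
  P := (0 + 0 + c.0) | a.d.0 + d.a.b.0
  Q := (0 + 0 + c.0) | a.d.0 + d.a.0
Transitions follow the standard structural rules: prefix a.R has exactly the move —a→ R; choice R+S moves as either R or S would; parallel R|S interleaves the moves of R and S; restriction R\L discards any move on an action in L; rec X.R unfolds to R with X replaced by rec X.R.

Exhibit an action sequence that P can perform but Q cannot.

LTS(P): 9 reachable states
  u0 = (0 + 0 + c.0) | a.d.0 + d.a.b.0 → ··a··> u1, ··c··> u2, ··d··> u3
  u1 = (0 + 0 + c.0) | d.0 → ··c··> u4, ··d··> u5
  u2 = 0 | a.d.0 → ··a··> u4
  u3 = a.b.0 → ··a··> u6
  u4 = 0 | d.0 → ··d··> u7
  u5 = (0 + 0 + c.0) | 0 → ··c··> u7
  u6 = b.0 → ··b··> u8
  u7 = 0 | 0 → ∅
  u8 = 0 → ∅
LTS(Q): 8 reachable states
  v0 = (0 + 0 + c.0) | a.d.0 + d.a.0 → ··a··> v1, ··c··> v2, ··d··> v3
  v1 = (0 + 0 + c.0) | d.0 → ··c··> v4, ··d··> v5
  v2 = 0 | a.d.0 → ··a··> v4
  v3 = a.0 → ··a··> v6
  v4 = 0 | d.0 → ··d··> v7
  v5 = (0 + 0 + c.0) | 0 → ··c··> v7
  v6 = 0 → ∅
  v7 = 0 | 0 → ∅
Run σ = ⟨dab⟩ on P: start {u0}
  [1] d ⇒ {u3}
  [2] a ⇒ {u6}
  [3] b ⇒ {u8}
  — P admits the full trace.
Run σ = ⟨dab⟩ on Q: start {v0}
  [1] d ⇒ {v3}
  [2] a ⇒ {v6}
  [3] b ⇒ ∅ (Q stuck)

dab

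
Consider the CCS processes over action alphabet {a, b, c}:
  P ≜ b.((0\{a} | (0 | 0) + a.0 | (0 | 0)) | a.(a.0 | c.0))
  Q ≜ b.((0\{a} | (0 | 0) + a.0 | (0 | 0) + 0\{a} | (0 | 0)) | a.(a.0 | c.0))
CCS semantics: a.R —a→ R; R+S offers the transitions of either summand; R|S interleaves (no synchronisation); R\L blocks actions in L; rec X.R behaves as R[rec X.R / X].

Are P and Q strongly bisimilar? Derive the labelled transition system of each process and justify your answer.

P's transition system — 11 states:
  p0 = b.((0\{a} | (0 | 0) + a.0 | (0 | 0)) | a.(a.0 | c.0)) | --b--▸ p1
  p1 = (0\{a} | (0 | 0) + a.0 | (0 | 0)) | a.(a.0 | c.0) | --a--▸ p2, --a--▸ p3
  p2 = (0\{a} | (0 | 0) + a.0 | (0 | 0)) | (a.0 | c.0) | --a--▸ p4, --a--▸ p5, --c--▸ p6
  p3 = 0 | (0 | 0) | a.(a.0 | c.0) | --a--▸ p5
  p4 = (0\{a} | (0 | 0) + a.0 | (0 | 0)) | (0 | c.0) | --a--▸ p7, --c--▸ p8
  p5 = 0 | (0 | 0) | (a.0 | c.0) | --a--▸ p7, --c--▸ p9
  p6 = (0\{a} | (0 | 0) + a.0 | (0 | 0)) | (a.0 | 0) | --a--▸ p8, --a--▸ p9
  p7 = 0 | (0 | 0) | (0 | c.0) | --c--▸ p10
  p8 = (0\{a} | (0 | 0) + a.0 | (0 | 0)) | (0 | 0) | --a--▸ p10
  p9 = 0 | (0 | 0) | (a.0 | 0) | --a--▸ p10
  p10 = 0 | (0 | 0) | (0 | 0) | stopped
Q's transition system — 11 states:
  q0 = b.((0\{a} | (0 | 0) + a.0 | (0 | 0) + 0\{a} | (0 | 0)) | a.(a.0 | c.0)) | --b--▸ q1
  q1 = (0\{a} | (0 | 0) + a.0 | (0 | 0) + 0\{a} | (0 | 0)) | a.(a.0 | c.0) | --a--▸ q2, --a--▸ q3
  q2 = (0\{a} | (0 | 0) + a.0 | (0 | 0) + 0\{a} | (0 | 0)) | (a.0 | c.0) | --a--▸ q4, --a--▸ q5, --c--▸ q6
  q3 = 0 | (0 | 0) | a.(a.0 | c.0) | --a--▸ q5
  q4 = (0\{a} | (0 | 0) + a.0 | (0 | 0) + 0\{a} | (0 | 0)) | (0 | c.0) | --a--▸ q7, --c--▸ q8
  q5 = 0 | (0 | 0) | (a.0 | c.0) | --a--▸ q7, --c--▸ q9
  q6 = (0\{a} | (0 | 0) + a.0 | (0 | 0) + 0\{a} | (0 | 0)) | (a.0 | 0) | --a--▸ q8, --a--▸ q9
  q7 = 0 | (0 | 0) | (0 | c.0) | --c--▸ q10
  q8 = (0\{a} | (0 | 0) + a.0 | (0 | 0) + 0\{a} | (0 | 0)) | (0 | 0) | --a--▸ q10
  q9 = 0 | (0 | 0) | (a.0 | 0) | --a--▸ q10
  q10 = 0 | (0 | 0) | (0 | 0) | stopped
Coarsest stable partition (strong bisimilarity classes):
  B0 = {p0, q0}
  B1 = {p1, q1}
  B2 = {p3, q3}
  B3 = {p4, p5, q4, q5}
  B4 = {p7, q7}
  B5 = {p10, q10}
  B6 = {p8, p9, q8, q9}
  B7 = {p2, q2}
  B8 = {p6, q6}
p0 ∈ B0, q0 ∈ B0 → same block

bisimilar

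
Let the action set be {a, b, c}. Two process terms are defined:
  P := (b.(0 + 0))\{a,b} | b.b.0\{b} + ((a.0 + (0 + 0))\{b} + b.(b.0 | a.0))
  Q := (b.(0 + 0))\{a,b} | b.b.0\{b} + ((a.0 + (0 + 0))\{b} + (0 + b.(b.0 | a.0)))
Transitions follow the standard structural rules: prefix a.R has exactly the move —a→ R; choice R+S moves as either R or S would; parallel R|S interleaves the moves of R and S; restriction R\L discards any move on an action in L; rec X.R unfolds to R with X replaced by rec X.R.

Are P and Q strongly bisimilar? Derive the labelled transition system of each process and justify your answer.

YES

LTS(P): 8 reachable states
  p0 = (b.(0 + 0))\{a,b} | b.b.0\{b} + ((a.0 + (0 + 0))\{b} + b.(b.0 | a.0)) ⊢ -a-> p1, -b-> p2, -b-> p3
  p1 = 0\{b} ⊢ stopped
  p2 = (b.(0 + 0))\{a,b} | b.0\{b} ⊢ -b-> p4
  p3 = b.0 | a.0 ⊢ -a-> p5, -b-> p6
  p4 = (b.(0 + 0))\{a,b} | 0\{b} ⊢ stopped
  p5 = b.0 | 0 ⊢ -b-> p7
  p6 = 0 | a.0 ⊢ -a-> p7
  p7 = 0 | 0 ⊢ stopped
LTS(Q): 8 reachable states
  q0 = (b.(0 + 0))\{a,b} | b.b.0\{b} + ((a.0 + (0 + 0))\{b} + (0 + b.(b.0 | a.0))) ⊢ -a-> q1, -b-> q2, -b-> q3
  q1 = 0\{b} ⊢ stopped
  q2 = (b.(0 + 0))\{a,b} | b.0\{b} ⊢ -b-> q4
  q3 = b.0 | a.0 ⊢ -a-> q5, -b-> q6
  q4 = (b.(0 + 0))\{a,b} | 0\{b} ⊢ stopped
  q5 = b.0 | 0 ⊢ -b-> q7
  q6 = 0 | a.0 ⊢ -a-> q7
  q7 = 0 | 0 ⊢ stopped
Coarsest stable partition (strong bisimilarity classes):
  B0 = {p0, q0}
  B1 = {p1, p4, p7, q1, q4, q7}
  B2 = {p3, q3}
  B3 = {p6, q6}
  B4 = {p2, p5, q2, q5}
p0 ∈ B0, q0 ∈ B0 → same block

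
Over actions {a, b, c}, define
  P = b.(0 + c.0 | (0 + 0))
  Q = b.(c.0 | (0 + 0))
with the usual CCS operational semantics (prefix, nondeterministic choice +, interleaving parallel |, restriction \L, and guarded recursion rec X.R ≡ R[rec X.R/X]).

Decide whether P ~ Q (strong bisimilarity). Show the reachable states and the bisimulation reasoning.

P ~ Q

Reachable graph of P (3 states):
  m0 = b.(0 + c.0 | (0 + 0)) :: =b=> m1
  m1 = 0 + c.0 | (0 + 0) :: =c=> m2
  m2 = 0 | (0 + 0) :: (no moves)
Reachable graph of Q (3 states):
  n0 = b.(c.0 | (0 + 0)) :: =b=> n1
  n1 = c.0 | (0 + 0) :: =c=> n2
  n2 = 0 | (0 + 0) :: (no moves)
Partition-refinement fixed point:
  B0 = {m0, n0}
  B1 = {m1, n1}
  B2 = {m2, n2}
m0 ∈ B0, n0 ∈ B0 → same block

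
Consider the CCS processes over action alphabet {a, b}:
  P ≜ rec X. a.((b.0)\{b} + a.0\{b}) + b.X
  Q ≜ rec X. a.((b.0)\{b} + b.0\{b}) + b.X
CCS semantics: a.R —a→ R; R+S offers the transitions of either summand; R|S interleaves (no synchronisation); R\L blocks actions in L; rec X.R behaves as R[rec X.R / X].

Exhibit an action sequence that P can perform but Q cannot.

aa

Reachable graph of P (3 states):
  m0 = rec X. a.((b.0)\{b} + a.0\{b}) + b.X → =a=> m1, =b=> m0
  m1 = (b.0)\{b} + a.0\{b} → =a=> m2
  m2 = 0\{b} → ∅
Reachable graph of Q (3 states):
  n0 = rec X. a.((b.0)\{b} + b.0\{b}) + b.X → =a=> n1, =b=> n0
  n1 = (b.0)\{b} + b.0\{b} → =b=> n2
  n2 = 0\{b} → ∅
Run σ = ⟨aa⟩ on P: start {m0}
  after a @ step 1: {m1}
  after a @ step 2: {m2}
  — P admits the full trace.
Run σ = ⟨aa⟩ on Q: start {n0}
  after a @ step 1: {n1}
  after a @ step 2: no successor for Q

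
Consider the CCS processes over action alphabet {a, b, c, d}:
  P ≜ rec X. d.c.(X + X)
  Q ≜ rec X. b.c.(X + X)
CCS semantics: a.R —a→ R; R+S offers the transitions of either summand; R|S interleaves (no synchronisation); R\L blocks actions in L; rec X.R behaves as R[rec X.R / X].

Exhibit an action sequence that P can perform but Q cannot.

P's transition system — 3 states:
  s0 = rec X. d.c.(X + X) → ··d··> s1
  s1 = c.((rec X. d.c.(X + X)) + (rec X. d.c.(X + X))) → ··c··> s2
  s2 = (rec X. d.c.(X + X)) + (rec X. d.c.(X + X)) → ··d··> s1
Q's transition system — 3 states:
  t0 = rec X. b.c.(X + X) → ··b··> t1
  t1 = c.((rec X. b.c.(X + X)) + (rec X. b.c.(X + X))) → ··c··> t2
  t2 = (rec X. b.c.(X + X)) + (rec X. b.c.(X + X)) → ··b··> t1
Executing d from P (initial set {s0}):
  [1] d ⇒ {s1}
  — P admits the full trace.
Executing d from Q (initial set {t0}):
  [1] d ⇒ no successor for Q

d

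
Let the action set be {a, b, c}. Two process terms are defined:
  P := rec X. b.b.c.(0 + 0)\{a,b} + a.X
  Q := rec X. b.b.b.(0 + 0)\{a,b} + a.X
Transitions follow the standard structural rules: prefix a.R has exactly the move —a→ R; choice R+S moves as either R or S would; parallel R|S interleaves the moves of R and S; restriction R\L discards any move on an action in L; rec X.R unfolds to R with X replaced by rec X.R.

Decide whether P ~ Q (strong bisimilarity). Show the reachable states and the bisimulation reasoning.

LTS(P): 4 reachable states
  m0 = rec X. b.b.c.(0 + 0)\{a,b} + a.X ⊢ ··a··> m0, ··b··> m1
  m1 = b.c.(0 + 0)\{a,b} ⊢ ··b··> m2
  m2 = c.(0 + 0)\{a,b} ⊢ ··c··> m3
  m3 = (0 + 0)\{a,b} ⊢ stopped
LTS(Q): 4 reachable states
  n0 = rec X. b.b.b.(0 + 0)\{a,b} + a.X ⊢ ··a··> n0, ··b··> n1
  n1 = b.b.(0 + 0)\{a,b} ⊢ ··b··> n2
  n2 = b.(0 + 0)\{a,b} ⊢ ··b··> n3
  n3 = (0 + 0)\{a,b} ⊢ stopped
Coarsest stable partition (strong bisimilarity classes):
  B0 = {m0}
  B1 = {m1}
  B2 = {m2}
  B3 = {m3, n3}
  B4 = {n0}
  B5 = {n1}
  B6 = {n2}
m0 ∈ B0, n0 ∈ B4 → different blocks

P ≁ Q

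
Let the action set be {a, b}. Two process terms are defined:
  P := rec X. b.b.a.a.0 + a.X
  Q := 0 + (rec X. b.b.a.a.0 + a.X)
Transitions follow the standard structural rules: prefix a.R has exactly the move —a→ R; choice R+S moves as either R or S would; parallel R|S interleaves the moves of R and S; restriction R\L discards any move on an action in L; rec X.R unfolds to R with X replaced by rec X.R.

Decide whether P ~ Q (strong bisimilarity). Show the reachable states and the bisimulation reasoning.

P ~ Q

P's transition system — 5 states:
  m0 = rec X. b.b.a.a.0 + a.X :: =a=> m0, =b=> m1
  m1 = b.a.a.0 :: =b=> m2
  m2 = a.a.0 :: =a=> m3
  m3 = a.0 :: =a=> m4
  m4 = 0 :: stopped
Q's transition system — 6 states:
  n0 = 0 + (rec X. b.b.a.a.0 + a.X) :: =a=> n1, =b=> n2
  n1 = rec X. b.b.a.a.0 + a.X :: =a=> n1, =b=> n2
  n2 = b.a.a.0 :: =b=> n3
  n3 = a.a.0 :: =a=> n4
  n4 = a.0 :: =a=> n5
  n5 = 0 :: stopped
Coarsest stable partition (strong bisimilarity classes):
  B0 = {m0, n0, n1}
  B1 = {m1, n2}
  B2 = {m2, n3}
  B3 = {m3, n4}
  B4 = {m4, n5}
m0 ∈ B0, n0 ∈ B0 → same block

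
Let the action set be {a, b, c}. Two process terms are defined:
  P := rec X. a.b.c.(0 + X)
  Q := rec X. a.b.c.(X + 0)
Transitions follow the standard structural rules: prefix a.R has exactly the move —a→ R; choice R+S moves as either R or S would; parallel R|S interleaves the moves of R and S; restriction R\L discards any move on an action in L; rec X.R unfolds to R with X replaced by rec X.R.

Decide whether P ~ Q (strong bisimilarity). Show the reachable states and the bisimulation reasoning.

Reachable graph of P (4 states):
  s0 = rec X. a.b.c.(0 + X) has moves ··a··> s1
  s1 = b.c.(0 + (rec X. a.b.c.(0 + X))) has moves ··b··> s2
  s2 = c.(0 + (rec X. a.b.c.(0 + X))) has moves ··c··> s3
  s3 = 0 + (rec X. a.b.c.(0 + X)) has moves ··a··> s1
Reachable graph of Q (4 states):
  t0 = rec X. a.b.c.(X + 0) has moves ··a··> t1
  t1 = b.c.((rec X. a.b.c.(X + 0)) + 0) has moves ··b··> t2
  t2 = c.((rec X. a.b.c.(X + 0)) + 0) has moves ··c··> t3
  t3 = (rec X. a.b.c.(X + 0)) + 0 has moves ··a··> t1
Bisimilarity quotient blocks:
  B0 = {s0, s3, t0, t3}
  B1 = {s1, t1}
  B2 = {s2, t2}
s0 ∈ B0, t0 ∈ B0 → same block

P ~ Q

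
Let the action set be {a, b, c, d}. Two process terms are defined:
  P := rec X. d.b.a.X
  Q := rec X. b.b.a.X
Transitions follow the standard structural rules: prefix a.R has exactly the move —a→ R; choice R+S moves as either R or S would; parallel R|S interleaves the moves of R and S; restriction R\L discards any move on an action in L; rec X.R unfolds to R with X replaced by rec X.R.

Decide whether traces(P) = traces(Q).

P's transition system — 3 states:
  p0 = rec X. d.b.a.X ⊢ -d-> p1
  p1 = b.a.(rec X. d.b.a.X) ⊢ -b-> p2
  p2 = a.(rec X. d.b.a.X) ⊢ -a-> p0
Q's transition system — 3 states:
  q0 = rec X. b.b.a.X ⊢ -b-> q1
  q1 = b.a.(rec X. b.b.a.X) ⊢ -b-> q2
  q2 = a.(rec X. b.b.a.X) ⊢ -a-> q0
Executing d from P (initial set {p0}):
  after d @ step 1: {p1}
  ✓ P
Executing d from Q (initial set {q0}):
  after d @ step 1: ∅  — Q cannot continue

traces(P) ≠ traces(Q) — witness ⟨d⟩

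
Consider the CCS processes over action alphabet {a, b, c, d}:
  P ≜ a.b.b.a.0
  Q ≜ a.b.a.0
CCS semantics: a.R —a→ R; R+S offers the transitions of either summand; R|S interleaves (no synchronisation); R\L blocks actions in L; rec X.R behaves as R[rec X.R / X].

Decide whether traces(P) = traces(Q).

LTS(P): 5 reachable states
  m0 = a.b.b.a.0 → -a-> m1
  m1 = b.b.a.0 → -b-> m2
  m2 = b.a.0 → -b-> m3
  m3 = a.0 → -a-> m4
  m4 = 0 → ∅
LTS(Q): 4 reachable states
  n0 = a.b.a.0 → -a-> n1
  n1 = b.a.0 → -b-> n2
  n2 = a.0 → -a-> n3
  n3 = 0 → ∅
Run σ = ⟨abb⟩ on P: start {m0}
  step 1 (a): {m1}
  step 2 (b): {m2}
  step 3 (b): {m3}
  ✓ P
Run σ = ⟨abb⟩ on Q: start {n0}
  step 1 (a): {n1}
  step 2 (b): {n2}
  step 3 (b): ∅ (Q stuck)

traces(P) ≠ traces(Q) — witness ⟨abb⟩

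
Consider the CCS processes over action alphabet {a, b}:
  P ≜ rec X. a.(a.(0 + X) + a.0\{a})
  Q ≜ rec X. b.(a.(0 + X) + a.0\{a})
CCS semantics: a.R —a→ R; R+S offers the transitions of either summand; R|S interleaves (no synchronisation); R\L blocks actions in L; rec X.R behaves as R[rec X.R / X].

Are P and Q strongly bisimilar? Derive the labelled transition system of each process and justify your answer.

P's transition system — 4 states:
  u0 = rec X. a.(a.(0 + X) + a.0\{a}) :: =a=> u1
  u1 = a.(0 + (rec X. a.(a.(0 + X) + a.0\{a}))) + a.0\{a} :: =a=> u2, =a=> u3
  u2 = 0 + (rec X. a.(a.(0 + X) + a.0\{a})) :: =a=> u1
  u3 = 0\{a} :: deadlocked
Q's transition system — 4 states:
  v0 = rec X. b.(a.(0 + X) + a.0\{a}) :: =b=> v1
  v1 = a.(0 + (rec X. b.(a.(0 + X) + a.0\{a}))) + a.0\{a} :: =a=> v2, =a=> v3
  v2 = 0 + (rec X. b.(a.(0 + X) + a.0\{a})) :: =b=> v1
  v3 = 0\{a} :: deadlocked
Coarsest stable partition (strong bisimilarity classes):
  B0 = {u0, u2}
  B1 = {u1}
  B2 = {u3, v3}
  B3 = {v0, v2}
  B4 = {v1}
u0 ∈ B0, v0 ∈ B3 → different blocks

P ≁ Q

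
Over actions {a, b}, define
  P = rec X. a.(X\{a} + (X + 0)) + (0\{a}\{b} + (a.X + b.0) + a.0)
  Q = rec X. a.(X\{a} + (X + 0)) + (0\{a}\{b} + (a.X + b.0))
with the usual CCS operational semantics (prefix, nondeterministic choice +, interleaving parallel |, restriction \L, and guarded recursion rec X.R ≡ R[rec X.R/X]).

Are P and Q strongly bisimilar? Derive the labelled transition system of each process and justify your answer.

P ≁ Q

Reachable graph of P (4 states):
  s0 = rec X. a.(X\{a} + (X + 0)) + (0\{a}\{b} + (a.X + b.0) + a.0) ⊢ -a-> s0, -a-> s1, -a-> s2, -b-> s2
  s1 = (rec X. a.(X\{a} + (X + 0)) + (0\{a}\{b} + (a.X + b.0) + a.0))\{a} + ((rec X. a.(X\{a} + (X + 0)) + (0\{a}\{b} + (a.X + b.0) + a.0)) + 0) ⊢ -a-> s0, -a-> s1, -a-> s2, -b-> s2, -b-> s3
  s2 = 0 ⊢ stopped
  s3 = 0\{a} ⊢ stopped
Reachable graph of Q (4 states):
  t0 = rec X. a.(X\{a} + (X + 0)) + (0\{a}\{b} + (a.X + b.0)) ⊢ -a-> t0, -a-> t1, -b-> t2
  t1 = (rec X. a.(X\{a} + (X + 0)) + (0\{a}\{b} + (a.X + b.0)))\{a} + ((rec X. a.(X\{a} + (X + 0)) + (0\{a}\{b} + (a.X + b.0))) + 0) ⊢ -a-> t0, -a-> t1, -b-> t2, -b-> t3
  t2 = 0 ⊢ stopped
  t3 = 0\{a} ⊢ stopped
Bisimilarity quotient blocks:
  B0 = {s0, s1}
  B1 = {s2, s3, t2, t3}
  B2 = {t0, t1}
s0 ∈ B0, t0 ∈ B2 → different blocks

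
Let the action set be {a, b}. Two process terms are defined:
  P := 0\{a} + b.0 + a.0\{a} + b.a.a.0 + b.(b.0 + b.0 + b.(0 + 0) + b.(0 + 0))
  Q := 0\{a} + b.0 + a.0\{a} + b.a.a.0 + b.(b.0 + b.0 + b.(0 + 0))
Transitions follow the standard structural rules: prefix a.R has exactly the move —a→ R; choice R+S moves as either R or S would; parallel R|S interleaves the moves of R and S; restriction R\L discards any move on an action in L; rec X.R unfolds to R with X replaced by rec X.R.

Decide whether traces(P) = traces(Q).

trace-equivalent

Reachable graph of P (7 states):
  u0 = 0\{a} + b.0 + a.0\{a} + b.a.a.0 + b.(b.0 + b.0 + b.(0 + 0) + b.(0 + 0)) | ··a··> u1, ··b··> u2, ··b··> u3, ··b··> u4
  u1 = 0\{a} | deadlocked
  u2 = 0 | deadlocked
  u3 = a.a.0 | ··a··> u5
  u4 = b.0 + b.0 + b.(0 + 0) + b.(0 + 0) | ··b··> u2, ··b··> u6
  u5 = a.0 | ··a··> u2
  u6 = 0 + 0 | deadlocked
Reachable graph of Q (7 states):
  v0 = 0\{a} + b.0 + a.0\{a} + b.a.a.0 + b.(b.0 + b.0 + b.(0 + 0)) | ··a··> v1, ··b··> v2, ··b··> v3, ··b··> v4
  v1 = 0\{a} | deadlocked
  v2 = 0 | deadlocked
  v3 = a.a.0 | ··a··> v5
  v4 = b.0 + b.0 + b.(0 + 0) | ··b··> v2, ··b··> v6
  v5 = a.0 | ··a··> v2
  v6 = 0 + 0 | deadlocked
Coarsest stable partition (strong bisimilarity classes):
  B0 = {u0, v0}
  B1 = {u4, v4}
  B2 = {u1, u2, u6, v1, v2, v6}
  B3 = {u3, v3}
  B4 = {u5, v5}
u0 ∈ B0, v0 ∈ B0 → same block
Bisimilar ⇒ trace-equivalent.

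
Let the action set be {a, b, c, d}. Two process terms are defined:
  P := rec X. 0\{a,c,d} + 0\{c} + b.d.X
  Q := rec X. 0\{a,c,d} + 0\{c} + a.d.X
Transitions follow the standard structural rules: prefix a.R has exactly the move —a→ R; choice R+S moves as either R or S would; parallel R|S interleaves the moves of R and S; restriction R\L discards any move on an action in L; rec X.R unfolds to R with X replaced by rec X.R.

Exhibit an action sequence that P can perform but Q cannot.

P's transition system — 2 states:
  p0 = rec X. 0\{a,c,d} + 0\{c} + b.d.X :: --b--▸ p1
  p1 = d.(rec X. 0\{a,c,d} + 0\{c} + b.d.X) :: --d--▸ p0
Q's transition system — 2 states:
  q0 = rec X. 0\{a,c,d} + 0\{c} + a.d.X :: --a--▸ q1
  q1 = d.(rec X. 0\{a,c,d} + 0\{c} + a.d.X) :: --d--▸ q0
Trace ⟨b⟩ through P, begin at {p0}:
  after b @ step 1: {p1}
  ✓ P
Trace ⟨b⟩ through Q, begin at {q0}:
  after b @ step 1: no successor for Q

b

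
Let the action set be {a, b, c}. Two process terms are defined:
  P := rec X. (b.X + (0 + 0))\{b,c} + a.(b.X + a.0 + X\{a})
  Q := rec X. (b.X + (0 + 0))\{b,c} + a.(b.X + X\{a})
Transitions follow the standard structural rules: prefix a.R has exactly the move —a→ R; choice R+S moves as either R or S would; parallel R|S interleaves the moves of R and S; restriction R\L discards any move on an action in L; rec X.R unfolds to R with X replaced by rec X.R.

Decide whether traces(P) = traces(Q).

Reachable graph of P (3 states):
  m0 = rec X. (b.X + (0 + 0))\{b,c} + a.(b.X + a.0 + X\{a}) :: --a--▸ m1
  m1 = b.(rec X. (b.X + (0 + 0))\{b,c} + a.(b.X + a.0 + X\{a})) + a.0 + (rec X. (b.X + (0 + 0))\{b,c} + a.(b.X + a.0 + X\{a}))\{a} :: --a--▸ m2, --b--▸ m0
  m2 = 0 :: ·
Reachable graph of Q (2 states):
  n0 = rec X. (b.X + (0 + 0))\{b,c} + a.(b.X + X\{a}) :: --a--▸ n1
  n1 = b.(rec X. (b.X + (0 + 0))\{b,c} + a.(b.X + X\{a})) + (rec X. (b.X + (0 + 0))\{b,c} + a.(b.X + X\{a}))\{a} :: --b--▸ n0
Trace ⟨aa⟩ through P, begin at {m0}:
  [1] a ⇒ {m1}
  [2] a ⇒ {m2}
  ✓ P
Trace ⟨aa⟩ through Q, begin at {n0}:
  [1] a ⇒ {n1}
  [2] a ⇒ ∅  — Q cannot continue

traces(P) ≠ traces(Q) — witness ⟨aa⟩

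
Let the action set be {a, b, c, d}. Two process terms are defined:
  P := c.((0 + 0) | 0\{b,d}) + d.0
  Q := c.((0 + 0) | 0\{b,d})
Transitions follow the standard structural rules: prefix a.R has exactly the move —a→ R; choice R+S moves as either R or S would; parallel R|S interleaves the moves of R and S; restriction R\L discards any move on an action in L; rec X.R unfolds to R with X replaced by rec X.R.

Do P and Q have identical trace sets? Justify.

traces(P) ≠ traces(Q) — witness ⟨d⟩

P's transition system — 3 states:
  s0 = c.((0 + 0) | 0\{b,d}) + d.0 has moves —c→ s1, —d→ s2
  s1 = (0 + 0) | 0\{b,d} has moves ∅
  s2 = 0 has moves ∅
Q's transition system — 2 states:
  t0 = c.((0 + 0) | 0\{b,d}) has moves —c→ t1
  t1 = (0 + 0) | 0\{b,d} has moves ∅
Executing d from P (initial set {s0}):
  step 1 (d): {s2}
  P completes σ.
Executing d from Q (initial set {t0}):
  step 1 (d): ∅ (Q stuck)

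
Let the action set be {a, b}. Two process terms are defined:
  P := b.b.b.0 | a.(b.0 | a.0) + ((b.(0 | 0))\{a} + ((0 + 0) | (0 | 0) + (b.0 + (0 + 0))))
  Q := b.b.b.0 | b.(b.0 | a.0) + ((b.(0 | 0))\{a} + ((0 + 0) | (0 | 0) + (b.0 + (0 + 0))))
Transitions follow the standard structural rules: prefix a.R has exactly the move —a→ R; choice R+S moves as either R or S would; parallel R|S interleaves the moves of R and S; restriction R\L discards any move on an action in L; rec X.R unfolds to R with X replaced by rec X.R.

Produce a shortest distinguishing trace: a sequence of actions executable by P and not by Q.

a

P's transition system — 22 states:
  u0 = b.b.b.0 | a.(b.0 | a.0) + ((b.(0 | 0))\{a} + ((0 + 0) | (0 | 0) + (b.0 + (0 + 0)))) ⊢ -a-> u1, -b-> u2, -b-> u3, -b-> u4
  u1 = b.b.b.0 | (b.0 | a.0) ⊢ -a-> u5, -b-> u6, -b-> u7
  u2 = (0 | 0)\{a} ⊢ ∅
  u3 = 0 ⊢ ∅
  u4 = b.b.0 | a.(b.0 | a.0) ⊢ -a-> u6, -b-> u8
  u5 = b.b.b.0 | (b.0 | 0) ⊢ -b-> u10, -b-> u9
  u6 = b.b.0 | (b.0 | a.0) ⊢ -a-> u9, -b-> u11, -b-> u12
  u7 = b.b.b.0 | (0 | a.0) ⊢ -a-> u10, -b-> u12
  u8 = b.0 | a.(b.0 | a.0) ⊢ -a-> u11, -b-> u13
  u9 = b.b.0 | (b.0 | 0) ⊢ -b-> u14, -b-> u15
  u10 = b.b.b.0 | (0 | 0) ⊢ -b-> u15
  u11 = b.0 | (b.0 | a.0) ⊢ -a-> u14, -b-> u16, -b-> u17
  u12 = b.b.0 | (0 | a.0) ⊢ -a-> u15, -b-> u17
  u13 = 0 | a.(b.0 | a.0) ⊢ -a-> u16
  u14 = b.0 | (b.0 | 0) ⊢ -b-> u18, -b-> u19
  u15 = b.b.0 | (0 | 0) ⊢ -b-> u19
  u16 = 0 | (b.0 | a.0) ⊢ -a-> u18, -b-> u20
  u17 = b.0 | (0 | a.0) ⊢ -a-> u19, -b-> u20
  u18 = 0 | (b.0 | 0) ⊢ -b-> u21
  u19 = b.0 | (0 | 0) ⊢ -b-> u21
  u20 = 0 | (0 | a.0) ⊢ -a-> u21
  u21 = 0 | (0 | 0) ⊢ ∅
Q's transition system — 22 states:
  v0 = b.b.b.0 | b.(b.0 | a.0) + ((b.(0 | 0))\{a} + ((0 + 0) | (0 | 0) + (b.0 + (0 + 0)))) ⊢ -b-> v1, -b-> v2, -b-> v3, -b-> v4
  v1 = (0 | 0)\{a} ⊢ ∅
  v2 = 0 ⊢ ∅
  v3 = b.b.0 | b.(b.0 | a.0) ⊢ -b-> v5, -b-> v6
  v4 = b.b.b.0 | (b.0 | a.0) ⊢ -a-> v7, -b-> v6, -b-> v8
  v5 = b.0 | b.(b.0 | a.0) ⊢ -b-> v10, -b-> v9
  v6 = b.b.0 | (b.0 | a.0) ⊢ -a-> v11, -b-> v10, -b-> v12
  v7 = b.b.b.0 | (b.0 | 0) ⊢ -b-> v11, -b-> v13
  v8 = b.b.b.0 | (0 | a.0) ⊢ -a-> v13, -b-> v12
  v9 = 0 | b.(b.0 | a.0) ⊢ -b-> v14
  v10 = b.0 | (b.0 | a.0) ⊢ -a-> v15, -b-> v14, -b-> v16
  v11 = b.b.0 | (b.0 | 0) ⊢ -b-> v15, -b-> v17
  v12 = b.b.0 | (0 | a.0) ⊢ -a-> v17, -b-> v16
  v13 = b.b.b.0 | (0 | 0) ⊢ -b-> v17
  v14 = 0 | (b.0 | a.0) ⊢ -a-> v18, -b-> v19
  v15 = b.0 | (b.0 | 0) ⊢ -b-> v18, -b-> v20
  v16 = b.0 | (0 | a.0) ⊢ -a-> v20, -b-> v19
  v17 = b.b.0 | (0 | 0) ⊢ -b-> v20
  v18 = 0 | (b.0 | 0) ⊢ -b-> v21
  v19 = 0 | (0 | a.0) ⊢ -a-> v21
  v20 = b.0 | (0 | 0) ⊢ -b-> v21
  v21 = 0 | (0 | 0) ⊢ ∅
Executing a from P (initial set {u0}):
  after a @ step 1: {u1}
  — P admits the full trace.
Executing a from Q (initial set {v0}):
  after a @ step 1: ∅  — Q cannot continue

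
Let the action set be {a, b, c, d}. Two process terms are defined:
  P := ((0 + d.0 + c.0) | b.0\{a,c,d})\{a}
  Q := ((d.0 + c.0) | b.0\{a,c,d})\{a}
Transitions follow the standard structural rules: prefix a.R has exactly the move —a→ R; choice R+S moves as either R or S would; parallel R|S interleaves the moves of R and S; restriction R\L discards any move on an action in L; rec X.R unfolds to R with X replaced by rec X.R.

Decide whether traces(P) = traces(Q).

P's transition system — 4 states:
  m0 = ((0 + d.0 + c.0) | b.0\{a,c,d})\{a} has moves --b--▸ m1, --c--▸ m2, --d--▸ m2
  m1 = ((0 + d.0 + c.0) | 0\{a,c,d})\{a} has moves --c--▸ m3, --d--▸ m3
  m2 = (0 | b.0\{a,c,d})\{a} has moves --b--▸ m3
  m3 = (0 | 0\{a,c,d})\{a} has moves deadlocked
Q's transition system — 4 states:
  n0 = ((d.0 + c.0) | b.0\{a,c,d})\{a} has moves --b--▸ n1, --c--▸ n2, --d--▸ n2
  n1 = ((d.0 + c.0) | 0\{a,c,d})\{a} has moves --c--▸ n3, --d--▸ n3
  n2 = (0 | b.0\{a,c,d})\{a} has moves --b--▸ n3
  n3 = (0 | 0\{a,c,d})\{a} has moves deadlocked
Coarsest stable partition (strong bisimilarity classes):
  B0 = {m0, n0}
  B1 = {m1, n1}
  B2 = {m3, n3}
  B3 = {m2, n2}
m0 ∈ B0, n0 ∈ B0 → same block
Bisimilar ⇒ trace-equivalent.

trace-equivalent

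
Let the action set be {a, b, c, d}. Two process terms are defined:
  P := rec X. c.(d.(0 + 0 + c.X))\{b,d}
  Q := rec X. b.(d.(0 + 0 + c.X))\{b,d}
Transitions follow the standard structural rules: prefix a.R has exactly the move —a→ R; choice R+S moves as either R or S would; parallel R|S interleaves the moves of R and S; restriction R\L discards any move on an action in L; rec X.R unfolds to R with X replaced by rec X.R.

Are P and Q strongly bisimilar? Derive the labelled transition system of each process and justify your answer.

Reachable graph of P (2 states):
  p0 = rec X. c.(d.(0 + 0 + c.X))\{b,d} ⊢ =c=> p1
  p1 = (d.(0 + 0 + c.(rec X. c.(d.(0 + 0 + c.X))\{b,d})))\{b,d} ⊢ stopped
Reachable graph of Q (2 states):
  q0 = rec X. b.(d.(0 + 0 + c.X))\{b,d} ⊢ =b=> q1
  q1 = (d.(0 + 0 + c.(rec X. b.(d.(0 + 0 + c.X))\{b,d})))\{b,d} ⊢ stopped
Partition-refinement fixed point:
  B0 = {p0}
  B1 = {p1, q1}
  B2 = {q0}
p0 ∈ B0, q0 ∈ B2 → different blocks

P ≁ Q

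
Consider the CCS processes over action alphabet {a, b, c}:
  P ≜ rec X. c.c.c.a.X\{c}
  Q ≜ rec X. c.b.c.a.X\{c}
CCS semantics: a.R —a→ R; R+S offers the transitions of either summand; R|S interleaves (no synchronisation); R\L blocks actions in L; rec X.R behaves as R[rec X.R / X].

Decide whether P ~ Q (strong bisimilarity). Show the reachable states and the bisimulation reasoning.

not bisimilar

LTS(P): 5 reachable states
  s0 = rec X. c.c.c.a.X\{c} has moves =c=> s1
  s1 = c.c.a.(rec X. c.c.c.a.X\{c})\{c} has moves =c=> s2
  s2 = c.a.(rec X. c.c.c.a.X\{c})\{c} has moves =c=> s3
  s3 = a.(rec X. c.c.c.a.X\{c})\{c} has moves =a=> s4
  s4 = (rec X. c.c.c.a.X\{c})\{c} has moves deadlocked
LTS(Q): 5 reachable states
  t0 = rec X. c.b.c.a.X\{c} has moves =c=> t1
  t1 = b.c.a.(rec X. c.b.c.a.X\{c})\{c} has moves =b=> t2
  t2 = c.a.(rec X. c.b.c.a.X\{c})\{c} has moves =c=> t3
  t3 = a.(rec X. c.b.c.a.X\{c})\{c} has moves =a=> t4
  t4 = (rec X. c.b.c.a.X\{c})\{c} has moves deadlocked
Coarsest stable partition (strong bisimilarity classes):
  B0 = {s0}
  B1 = {s1}
  B2 = {s2, t2}
  B3 = {s3, t3}
  B4 = {s4, t4}
  B5 = {t0}
  B6 = {t1}
s0 ∈ B0, t0 ∈ B5 → different blocks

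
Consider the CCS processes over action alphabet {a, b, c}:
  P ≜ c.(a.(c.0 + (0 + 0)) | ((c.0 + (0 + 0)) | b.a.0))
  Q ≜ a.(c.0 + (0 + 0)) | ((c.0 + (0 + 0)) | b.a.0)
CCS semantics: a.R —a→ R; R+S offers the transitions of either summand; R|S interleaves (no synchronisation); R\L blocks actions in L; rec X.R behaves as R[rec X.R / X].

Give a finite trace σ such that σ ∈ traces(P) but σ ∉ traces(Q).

P's transition system — 19 states:
  s0 = c.(a.(c.0 + (0 + 0)) | ((c.0 + (0 + 0)) | b.a.0)) ⊢ -c-> s1
  s1 = a.(c.0 + (0 + 0)) | ((c.0 + (0 + 0)) | b.a.0) ⊢ -a-> s2, -b-> s3, -c-> s4
  s2 = (c.0 + (0 + 0)) | ((c.0 + (0 + 0)) | b.a.0) ⊢ -b-> s5, -c-> s6, -c-> s7
  s3 = a.(c.0 + (0 + 0)) | ((c.0 + (0 + 0)) | a.0) ⊢ -a-> s5, -a-> s8, -c-> s9
  s4 = a.(c.0 + (0 + 0)) | (0 | b.a.0) ⊢ -a-> s6, -b-> s9
  s5 = (c.0 + (0 + 0)) | ((c.0 + (0 + 0)) | a.0) ⊢ -a-> s10, -c-> s11, -c-> s12
  s6 = (c.0 + (0 + 0)) | (0 | b.a.0) ⊢ -b-> s11, -c-> s13
  s7 = 0 | ((c.0 + (0 + 0)) | b.a.0) ⊢ -b-> s12, -c-> s13
  s8 = a.(c.0 + (0 + 0)) | ((c.0 + (0 + 0)) | 0) ⊢ -a-> s10, -c-> s14
  s9 = a.(c.0 + (0 + 0)) | (0 | a.0) ⊢ -a-> s11, -a-> s14
  s10 = (c.0 + (0 + 0)) | ((c.0 + (0 + 0)) | 0) ⊢ -c-> s15, -c-> s16
  s11 = (c.0 + (0 + 0)) | (0 | a.0) ⊢ -a-> s15, -c-> s17
  s12 = 0 | ((c.0 + (0 + 0)) | a.0) ⊢ -a-> s16, -c-> s17
  s13 = 0 | (0 | b.a.0) ⊢ -b-> s17
  s14 = a.(c.0 + (0 + 0)) | (0 | 0) ⊢ -a-> s15
  s15 = (c.0 + (0 + 0)) | (0 | 0) ⊢ -c-> s18
  s16 = 0 | ((c.0 + (0 + 0)) | 0) ⊢ -c-> s18
  s17 = 0 | (0 | a.0) ⊢ -a-> s18
  s18 = 0 | (0 | 0) ⊢ (no moves)
Q's transition system — 18 states:
  t0 = a.(c.0 + (0 + 0)) | ((c.0 + (0 + 0)) | b.a.0) ⊢ -a-> t1, -b-> t2, -c-> t3
  t1 = (c.0 + (0 + 0)) | ((c.0 + (0 + 0)) | b.a.0) ⊢ -b-> t4, -c-> t5, -c-> t6
  t2 = a.(c.0 + (0 + 0)) | ((c.0 + (0 + 0)) | a.0) ⊢ -a-> t4, -a-> t7, -c-> t8
  t3 = a.(c.0 + (0 + 0)) | (0 | b.a.0) ⊢ -a-> t5, -b-> t8
  t4 = (c.0 + (0 + 0)) | ((c.0 + (0 + 0)) | a.0) ⊢ -a-> t9, -c-> t10, -c-> t11
  t5 = (c.0 + (0 + 0)) | (0 | b.a.0) ⊢ -b-> t10, -c-> t12
  t6 = 0 | ((c.0 + (0 + 0)) | b.a.0) ⊢ -b-> t11, -c-> t12
  t7 = a.(c.0 + (0 + 0)) | ((c.0 + (0 + 0)) | 0) ⊢ -a-> t9, -c-> t13
  t8 = a.(c.0 + (0 + 0)) | (0 | a.0) ⊢ -a-> t10, -a-> t13
  t9 = (c.0 + (0 + 0)) | ((c.0 + (0 + 0)) | 0) ⊢ -c-> t14, -c-> t15
  t10 = (c.0 + (0 + 0)) | (0 | a.0) ⊢ -a-> t14, -c-> t16
  t11 = 0 | ((c.0 + (0 + 0)) | a.0) ⊢ -a-> t15, -c-> t16
  t12 = 0 | (0 | b.a.0) ⊢ -b-> t16
  t13 = a.(c.0 + (0 + 0)) | (0 | 0) ⊢ -a-> t14
  t14 = (c.0 + (0 + 0)) | (0 | 0) ⊢ -c-> t17
  t15 = 0 | ((c.0 + (0 + 0)) | 0) ⊢ -c-> t17
  t16 = 0 | (0 | a.0) ⊢ -a-> t17
  t17 = 0 | (0 | 0) ⊢ (no moves)
Executing cc from P (initial set {s0}):
  step 1 (c): {s1}
  step 2 (c): {s4}
  P completes σ.
Executing cc from Q (initial set {t0}):
  step 1 (c): {t3}
  step 2 (c): no successor for Q

cc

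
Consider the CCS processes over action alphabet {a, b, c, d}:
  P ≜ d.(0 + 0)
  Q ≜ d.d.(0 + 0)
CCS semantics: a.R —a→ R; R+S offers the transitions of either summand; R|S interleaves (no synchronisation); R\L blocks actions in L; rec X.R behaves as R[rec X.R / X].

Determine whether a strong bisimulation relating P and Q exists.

Reachable graph of P (2 states):
  u0 = d.(0 + 0) ⊢ —d→ u1
  u1 = 0 + 0 ⊢ stopped
Reachable graph of Q (3 states):
  v0 = d.d.(0 + 0) ⊢ —d→ v1
  v1 = d.(0 + 0) ⊢ —d→ v2
  v2 = 0 + 0 ⊢ stopped
Coarsest stable partition (strong bisimilarity classes):
  B0 = {u0, v1}
  B1 = {u1, v2}
  B2 = {v0}
u0 ∈ B0, v0 ∈ B2 → different blocks

P ≁ Q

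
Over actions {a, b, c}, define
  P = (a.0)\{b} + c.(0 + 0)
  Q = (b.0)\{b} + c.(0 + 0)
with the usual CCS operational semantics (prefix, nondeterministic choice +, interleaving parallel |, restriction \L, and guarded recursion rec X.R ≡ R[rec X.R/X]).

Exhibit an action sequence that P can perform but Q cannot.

a

P's transition system — 3 states:
  s0 = (a.0)\{b} + c.(0 + 0) has moves ··a··> s1, ··c··> s2
  s1 = 0\{b} has moves deadlocked
  s2 = 0 + 0 has moves deadlocked
Q's transition system — 2 states:
  t0 = (b.0)\{b} + c.(0 + 0) has moves ··c··> t1
  t1 = 0 + 0 has moves deadlocked
Executing a from P (initial set {s0}):
  after a @ step 1: {s1}
  ✓ P
Executing a from Q (initial set {t0}):
  after a @ step 1: ∅ (Q stuck)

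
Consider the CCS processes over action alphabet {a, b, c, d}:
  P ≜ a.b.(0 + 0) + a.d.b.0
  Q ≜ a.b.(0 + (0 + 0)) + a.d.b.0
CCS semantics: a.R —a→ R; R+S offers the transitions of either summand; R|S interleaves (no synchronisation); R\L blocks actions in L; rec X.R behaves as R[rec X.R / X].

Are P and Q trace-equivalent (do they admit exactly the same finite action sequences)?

Reachable graph of P (6 states):
  s0 = a.b.(0 + 0) + a.d.b.0 | =a=> s1, =a=> s2
  s1 = b.(0 + 0) | =b=> s3
  s2 = d.b.0 | =d=> s4
  s3 = 0 + 0 | (no moves)
  s4 = b.0 | =b=> s5
  s5 = 0 | (no moves)
Reachable graph of Q (6 states):
  t0 = a.b.(0 + (0 + 0)) + a.d.b.0 | =a=> t1, =a=> t2
  t1 = b.(0 + (0 + 0)) | =b=> t3
  t2 = d.b.0 | =d=> t4
  t3 = 0 + (0 + 0) | (no moves)
  t4 = b.0 | =b=> t5
  t5 = 0 | (no moves)
Coarsest stable partition (strong bisimilarity classes):
  B0 = {s0, t0}
  B1 = {s2, t2}
  B2 = {s1, s4, t1, t4}
  B3 = {s3, s5, t3, t5}
s0 ∈ B0, t0 ∈ B0 → same block
Bisimilar ⇒ trace-equivalent.

YES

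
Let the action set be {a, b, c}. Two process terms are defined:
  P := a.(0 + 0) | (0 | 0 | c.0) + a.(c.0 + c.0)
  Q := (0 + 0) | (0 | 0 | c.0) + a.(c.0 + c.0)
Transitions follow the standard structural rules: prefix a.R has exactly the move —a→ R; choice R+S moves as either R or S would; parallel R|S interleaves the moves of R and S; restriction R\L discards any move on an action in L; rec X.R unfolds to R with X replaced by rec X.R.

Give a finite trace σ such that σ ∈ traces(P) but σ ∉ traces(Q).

ca

P's transition system — 6 states:
  s0 = a.(0 + 0) | (0 | 0 | c.0) + a.(c.0 + c.0) :: —a→ s1, —a→ s2, —c→ s3
  s1 = (0 + 0) | (0 | 0 | c.0) :: —c→ s4
  s2 = c.0 + c.0 :: —c→ s5
  s3 = a.(0 + 0) | (0 | 0 | 0) :: —a→ s4
  s4 = (0 + 0) | (0 | 0 | 0) :: stopped
  s5 = 0 :: stopped
Q's transition system — 4 states:
  t0 = (0 + 0) | (0 | 0 | c.0) + a.(c.0 + c.0) :: —a→ t1, —c→ t2
  t1 = c.0 + c.0 :: —c→ t3
  t2 = (0 + 0) | (0 | 0 | 0) :: stopped
  t3 = 0 :: stopped
Executing ca from P (initial set {s0}):
  [1] c ⇒ {s3}
  [2] a ⇒ {s4}
  — P admits the full trace.
Executing ca from Q (initial set {t0}):
  [1] c ⇒ {t2}
  [2] a ⇒ no successor for Q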